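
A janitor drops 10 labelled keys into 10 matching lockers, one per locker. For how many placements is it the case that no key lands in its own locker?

1334961

Recurrence: !10 = 9·(!9 + !8).
!10 = 9·(133496 + 14833) = 9·148329 = 1334961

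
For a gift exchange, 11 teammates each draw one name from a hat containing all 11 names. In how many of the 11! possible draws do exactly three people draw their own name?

2447445

Choose which 3 of the 11 are fixed: C(11,3) = 165.
The other 8 form a derangement: !8 = 14833.
Total: 165 × 14833 = 2447445.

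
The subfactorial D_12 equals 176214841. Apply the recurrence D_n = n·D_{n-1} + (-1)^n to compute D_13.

D_13 = 13·176214841 - 1 = 2290792932.

2290792932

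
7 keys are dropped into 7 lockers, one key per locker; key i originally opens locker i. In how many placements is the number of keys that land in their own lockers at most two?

4633

# with exactly i fixed is C(7,i)·!(7-i); sum over i=0..2:
  i=0: C(7,0)·!7 = 1·1854 = 1854
  i=1: C(7,1)·!6 = 7·265 = 1855
  i=2: C(7,2)·!5 = 21·44 = 924
Total = 4633.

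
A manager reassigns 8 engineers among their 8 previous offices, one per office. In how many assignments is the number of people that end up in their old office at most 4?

40179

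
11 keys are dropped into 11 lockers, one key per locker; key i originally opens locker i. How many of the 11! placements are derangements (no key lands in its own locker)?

14684570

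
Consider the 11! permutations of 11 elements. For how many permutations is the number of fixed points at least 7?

Sum C(11,i)·!(11-i) for i = 7..11:
  i=7: C(11,7)·!4 = 330·9 = 2970
  i=8: C(11,8)·!3 = 165·2 = 330
  i=9: C(11,9)·!2 = 55·1 = 55
  i=10: C(11,10)·!1 = 11·0 = 0
  i=11: C(11,11)·!0 = 1·1 = 1
Total = 3356.

3356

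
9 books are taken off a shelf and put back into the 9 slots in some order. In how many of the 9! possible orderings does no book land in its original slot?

133496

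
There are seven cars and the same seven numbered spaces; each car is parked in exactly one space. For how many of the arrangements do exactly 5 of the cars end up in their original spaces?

Choose which 5 of the 7 are fixed: C(7,5) = 21.
The remaining 2 must be deranged: !2 = 1.
Total: 21 × 1 = 21.

21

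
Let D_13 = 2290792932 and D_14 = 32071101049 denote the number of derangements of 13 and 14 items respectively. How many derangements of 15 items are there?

481066515734

D_15 = (15-1)·(D_14 + D_13) = 14·(32071101049 + 2290792932) = 14·34361893981 = 481066515734.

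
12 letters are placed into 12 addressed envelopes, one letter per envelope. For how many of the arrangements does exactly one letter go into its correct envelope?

176214840

Pick the single fixed position: C(12,1) = 12 ways.
The other 11 form a derangement: !11 = 14684570.
Total: 12 × 14684570 = 176214840.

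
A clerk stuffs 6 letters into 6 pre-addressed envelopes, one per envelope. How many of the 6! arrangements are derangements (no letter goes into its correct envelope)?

265

!6 is the nearest integer to 6!/e.
6! = 720, and 720/e ≈ 264.87, so !6 = 265.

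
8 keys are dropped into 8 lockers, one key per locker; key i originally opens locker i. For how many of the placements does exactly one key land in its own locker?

14832

Choose which one of the 8 is fixed: C(8,1) = 8.
The remaining 7 must be deranged: !7 = 1854.
Total: 8 × 1854 = 14832.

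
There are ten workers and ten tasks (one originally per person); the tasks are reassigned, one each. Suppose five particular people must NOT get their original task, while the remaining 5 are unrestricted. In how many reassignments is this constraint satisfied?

2170680

Inclusion-exclusion on the 5 forbidden self-matches:
Σ_{j=0}^{5} (-1)^j C(5,j)(10-j)!
= C(5,0)·10! - C(5,1)·9! + C(5,2)·8! - C(5,3)·7! + C(5,4)·6! - C(5,5)·5!
= 3628800 - 1814400 + 403200 - 50400 + 3600 - 120
= 2170680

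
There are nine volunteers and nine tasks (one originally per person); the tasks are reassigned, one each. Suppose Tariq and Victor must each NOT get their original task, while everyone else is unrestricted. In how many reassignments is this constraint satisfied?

Let A_j be the event that the j-th constrained one is fixed. By inclusion-exclusion over the 2 events:
Σ_{j=0}^{2} (-1)^j C(2,j)(9-j)!
= C(2,0)·9! - C(2,1)·8! + C(2,2)·7!
= 362880 - 80640 + 5040
= 287280

287280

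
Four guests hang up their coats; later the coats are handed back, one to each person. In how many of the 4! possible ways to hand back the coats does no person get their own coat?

By inclusion-exclusion, !4 = Σ (-1)^k · 4!/k! for k=0..4
= 4! - 4!/1! + 4!/2! - 4!/3! + 4!/4!
= 24 - 24 + 12 - 4 + 1
= 9

9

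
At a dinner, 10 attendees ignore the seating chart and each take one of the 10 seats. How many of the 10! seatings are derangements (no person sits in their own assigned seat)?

Use !n = (n-1)(!(n-1) + !(n-2)).
!10 = 9·(133496 + 14833) = 9·148329 = 1334961

1334961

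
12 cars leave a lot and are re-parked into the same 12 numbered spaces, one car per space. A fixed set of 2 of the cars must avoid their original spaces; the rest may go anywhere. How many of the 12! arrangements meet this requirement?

Let A_j be the event that the j-th constrained one is fixed. By inclusion-exclusion over the 2 events:
Σ_{j=0}^{2} (-1)^j C(2,j)(12-j)!
= C(2,0)·12! - C(2,1)·11! + C(2,2)·10!
= 479001600 - 79833600 + 3628800
= 402796800

402796800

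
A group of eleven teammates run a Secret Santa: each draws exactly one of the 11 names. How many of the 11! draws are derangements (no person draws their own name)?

By inclusion-exclusion, !11 = Σ (-1)^k · 11!/k! for k=0..11
= 11! - 11!/1! + 11!/2! - 11!/3! + 11!/4! - 11!/5! + 11!/6! - 11!/7! + 11!/8! - 11!/9! + 11!/10! - 11!/11!
= 39916800 - 39916800 + 19958400 - 6652800 + 1663200 - 332640 + 55440 - 7920 + 990 - 110 + 11 - 1
= 14684570

14684570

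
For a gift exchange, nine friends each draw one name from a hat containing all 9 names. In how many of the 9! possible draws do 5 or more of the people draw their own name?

# with exactly i fixed is C(9,i)·!(9-i); sum over i=5..9:
  i=5: C(9,5)·!4 = 126·9 = 1134
  i=6: C(9,6)·!3 = 84·2 = 168
  i=7: C(9,7)·!2 = 36·1 = 36
  i=8: C(9,8)·!1 = 9·0 = 0
  i=9: C(9,9)·!0 = 1·1 = 1
Total = 1339.

1339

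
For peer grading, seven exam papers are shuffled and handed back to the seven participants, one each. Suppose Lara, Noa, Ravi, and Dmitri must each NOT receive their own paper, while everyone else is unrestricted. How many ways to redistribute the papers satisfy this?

2790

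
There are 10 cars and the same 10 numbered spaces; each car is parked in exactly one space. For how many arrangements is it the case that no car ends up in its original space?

!10 is the nearest integer to 10!/e.
10! = 3628800, and 3628800/e ≈ 1334960.92, so !10 = 1334961.

1334961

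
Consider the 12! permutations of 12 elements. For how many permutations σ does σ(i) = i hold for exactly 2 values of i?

88107426

Choose which 2 of the 12 are fixed: C(12,2) = 66.
The remaining 10 must be deranged: !10 = 1334961.
Total: 66 × 1334961 = 88107426.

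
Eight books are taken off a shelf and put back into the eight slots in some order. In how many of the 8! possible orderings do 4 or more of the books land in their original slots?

# with exactly i fixed is C(8,i)·!(8-i); sum over i=4..8:
  i=4: C(8,4)·!4 = 70·9 = 630
  i=5: C(8,5)·!3 = 56·2 = 112
  i=6: C(8,6)·!2 = 28·1 = 28
  i=7: C(8,7)·!1 = 8·0 = 0
  i=8: C(8,8)·!0 = 1·1 = 1
Total = 771.

771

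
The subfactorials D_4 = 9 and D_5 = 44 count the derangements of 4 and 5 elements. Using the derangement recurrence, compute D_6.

D_6 = (6-1)·(D_5 + D_4) = 5·(44 + 9) = 5·53 = 265.

265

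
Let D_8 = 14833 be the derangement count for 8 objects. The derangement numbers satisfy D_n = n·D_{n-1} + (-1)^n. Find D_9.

133496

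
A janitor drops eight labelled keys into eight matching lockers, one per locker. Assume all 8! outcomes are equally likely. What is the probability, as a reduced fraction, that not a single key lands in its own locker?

2119/5760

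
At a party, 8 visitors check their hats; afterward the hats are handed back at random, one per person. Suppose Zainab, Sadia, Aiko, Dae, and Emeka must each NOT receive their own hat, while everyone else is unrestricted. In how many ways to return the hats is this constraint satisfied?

Inclusion-exclusion on the 5 forbidden self-matches:
Σ_{j=0}^{5} (-1)^j C(5,j)(8-j)!
= C(5,0)·8! - C(5,1)·7! + C(5,2)·6! - C(5,3)·5! + C(5,4)·4! - C(5,5)·3!
= 40320 - 25200 + 7200 - 1200 + 120 - 6
= 21234

21234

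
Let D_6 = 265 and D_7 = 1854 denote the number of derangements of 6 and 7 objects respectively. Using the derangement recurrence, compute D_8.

14833

D_8 = (8-1)·(D_7 + D_6) = 7·(1854 + 265) = 7·2119 = 14833.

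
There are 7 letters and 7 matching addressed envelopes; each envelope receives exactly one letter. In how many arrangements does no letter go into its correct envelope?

1854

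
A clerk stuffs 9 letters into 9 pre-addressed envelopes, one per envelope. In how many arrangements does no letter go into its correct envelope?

133496

The subfactorial !9 = [9!/e] (nearest integer).
9! = 362880, and 362880/e ≈ 133496.09, so !9 = 133496.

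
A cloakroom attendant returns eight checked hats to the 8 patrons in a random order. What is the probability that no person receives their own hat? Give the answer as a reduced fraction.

Favorable outcomes: !8 = 14833.
Total outcomes: 8! = 40320.
Probability = 14833/40320 = 2119/5760.

2119/5760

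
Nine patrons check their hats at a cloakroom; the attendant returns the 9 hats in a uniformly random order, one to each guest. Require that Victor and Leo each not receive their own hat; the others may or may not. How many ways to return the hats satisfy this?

287280

Inclusion-exclusion on the 2 forbidden self-matches:
Σ_{j=0}^{2} (-1)^j C(2,j)(9-j)!
= C(2,0)·9! - C(2,1)·8! + C(2,2)·7!
= 362880 - 80640 + 5040
= 287280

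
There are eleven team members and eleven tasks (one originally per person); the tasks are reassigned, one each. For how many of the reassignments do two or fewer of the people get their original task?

36711421

Sum C(11,i)·!(11-i) for i = 0..2:
  i=0: C(11,0)·!11 = 1·14684570 = 14684570
  i=1: C(11,1)·!10 = 11·1334961 = 14684571
  i=2: C(11,2)·!9 = 55·133496 = 7342280
Total = 36711421.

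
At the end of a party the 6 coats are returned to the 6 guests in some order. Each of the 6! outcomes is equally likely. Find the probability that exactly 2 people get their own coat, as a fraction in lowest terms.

Favorable outcomes: C(6,2)·!4 = 15·9 = 135.
Total outcomes: 6! = 720.
Probability = 135/720 = 3/16.

3/16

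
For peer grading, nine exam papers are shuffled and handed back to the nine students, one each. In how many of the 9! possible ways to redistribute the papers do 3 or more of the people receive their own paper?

29143

# with exactly i fixed is C(9,i)·!(9-i); sum over i=3..9:
  i=3: C(9,3)·!6 = 84·265 = 22260
  i=4: C(9,4)·!5 = 126·44 = 5544
  i=5: C(9,5)·!4 = 126·9 = 1134
  i=6: C(9,6)·!3 = 84·2 = 168
  i=7: C(9,7)·!2 = 36·1 = 36
  i=8: C(9,8)·!1 = 9·0 = 0
  i=9: C(9,9)·!0 = 1·1 = 1
Total = 29143.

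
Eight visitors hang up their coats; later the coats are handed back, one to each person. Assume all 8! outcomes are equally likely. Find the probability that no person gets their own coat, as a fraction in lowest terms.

2119/5760

Favorable outcomes: !8 = 14833.
Total outcomes: 8! = 40320.
Probability = 14833/40320 = 2119/5760.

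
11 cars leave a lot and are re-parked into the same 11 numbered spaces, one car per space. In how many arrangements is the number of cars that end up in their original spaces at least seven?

3356

Sum C(11,i)·!(11-i) for i = 7..11:
  i=7: C(11,7)·!4 = 330·9 = 2970
  i=8: C(11,8)·!3 = 165·2 = 330
  i=9: C(11,9)·!2 = 55·1 = 55
  i=10: C(11,10)·!1 = 11·0 = 0
  i=11: C(11,11)·!0 = 1·1 = 1
Total = 3356.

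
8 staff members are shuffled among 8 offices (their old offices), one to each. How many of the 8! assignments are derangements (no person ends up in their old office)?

14833

The subfactorial !8 = [8!/e] (nearest integer).
8! = 40320, and 40320/e ≈ 14832.90, so !8 = 14833.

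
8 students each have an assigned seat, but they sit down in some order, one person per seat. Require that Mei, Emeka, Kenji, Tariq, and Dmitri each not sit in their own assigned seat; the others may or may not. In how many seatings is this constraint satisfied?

21234

Inclusion-exclusion on the 5 forbidden self-matches:
Σ_{j=0}^{5} (-1)^j C(5,j)(8-j)!
= C(5,0)·8! - C(5,1)·7! + C(5,2)·6! - C(5,3)·5! + C(5,4)·4! - C(5,5)·3!
= 40320 - 25200 + 7200 - 1200 + 120 - 6
= 21234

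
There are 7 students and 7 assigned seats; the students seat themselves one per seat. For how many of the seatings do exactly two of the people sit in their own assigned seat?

Pick the 2 fixed positions: C(7,2) = 21 ways.
The remaining 5 must be deranged: !5 = 44.
Total: 21 × 44 = 924.

924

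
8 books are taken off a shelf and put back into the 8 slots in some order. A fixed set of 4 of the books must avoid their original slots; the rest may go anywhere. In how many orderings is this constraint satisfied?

24024

Let A_j be the event that the j-th constrained one is fixed. By inclusion-exclusion over the 4 events:
Σ_{j=0}^{4} (-1)^j C(4,j)(8-j)!
= C(4,0)·8! - C(4,1)·7! + C(4,2)·6! - C(4,3)·5! + C(4,4)·4!
= 40320 - 20160 + 4320 - 480 + 24
= 24024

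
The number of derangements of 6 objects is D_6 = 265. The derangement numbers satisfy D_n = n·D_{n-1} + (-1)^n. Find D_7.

1854

D_7 = 7·265 - 1 = 1854.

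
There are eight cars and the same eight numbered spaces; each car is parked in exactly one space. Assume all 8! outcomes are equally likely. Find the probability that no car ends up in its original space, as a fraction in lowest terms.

2119/5760

Favorable outcomes: !8 = 14833.
Total outcomes: 8! = 40320.
Probability = 14833/40320 = 2119/5760.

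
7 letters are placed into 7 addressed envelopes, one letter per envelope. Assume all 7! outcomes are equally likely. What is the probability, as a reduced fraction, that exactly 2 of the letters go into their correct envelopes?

11/60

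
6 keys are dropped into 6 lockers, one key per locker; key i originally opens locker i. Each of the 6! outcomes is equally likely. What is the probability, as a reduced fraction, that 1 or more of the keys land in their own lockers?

91/144

Favorable outcomes: Σ_{i≥1} C(6,i)·!(6-i) = 6·44 + 15·9 + 20·2 + 15·1 + 6·0 + 1·1 = 455.
Total outcomes: 6! = 720.
Probability = 455/720 = 91/144.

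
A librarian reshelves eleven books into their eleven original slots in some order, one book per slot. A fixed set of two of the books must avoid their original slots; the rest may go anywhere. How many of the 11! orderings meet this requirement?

Inclusion-exclusion on the 2 forbidden self-matches:
Σ_{j=0}^{2} (-1)^j C(2,j)(11-j)!
= C(2,0)·11! - C(2,1)·10! + C(2,2)·9!
= 39916800 - 7257600 + 362880
= 33022080

33022080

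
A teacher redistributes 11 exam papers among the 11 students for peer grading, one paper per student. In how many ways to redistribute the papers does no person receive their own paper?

14684570

By inclusion-exclusion, !11 = Σ (-1)^k · 11!/k! for k=0..11
= 11! - 11!/1! + 11!/2! - 11!/3! + 11!/4! - 11!/5! + 11!/6! - 11!/7! + 11!/8! - 11!/9! + 11!/10! - 11!/11!
= 39916800 - 39916800 + 19958400 - 6652800 + 1663200 - 332640 + 55440 - 7920 + 990 - 110 + 11 - 1
= 14684570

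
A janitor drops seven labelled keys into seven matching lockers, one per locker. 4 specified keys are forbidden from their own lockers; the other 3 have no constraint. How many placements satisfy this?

Inclusion-exclusion on the 4 forbidden self-matches:
Σ_{j=0}^{4} (-1)^j C(4,j)(7-j)!
= C(4,0)·7! - C(4,1)·6! + C(4,2)·5! - C(4,3)·4! + C(4,4)·3!
= 5040 - 2880 + 720 - 96 + 6
= 2790

2790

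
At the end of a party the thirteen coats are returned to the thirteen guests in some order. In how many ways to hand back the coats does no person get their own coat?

2290792932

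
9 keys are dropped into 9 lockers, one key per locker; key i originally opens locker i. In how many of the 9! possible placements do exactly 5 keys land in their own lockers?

1134

Choose which 5 of the 9 are fixed: C(9,5) = 126.
The other 4 form a derangement: !4 = 9.
Total: 126 × 9 = 1134.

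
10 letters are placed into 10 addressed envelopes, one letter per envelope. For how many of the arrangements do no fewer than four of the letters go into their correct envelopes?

68914

# with exactly i fixed is C(10,i)·!(10-i); sum over i=4..10:
  i=4: C(10,4)·!6 = 210·265 = 55650
  i=5: C(10,5)·!5 = 252·44 = 11088
  i=6: C(10,6)·!4 = 210·9 = 1890
  i=7: C(10,7)·!3 = 120·2 = 240
  i=8: C(10,8)·!2 = 45·1 = 45
  i=9: C(10,9)·!1 = 10·0 = 0
  i=10: C(10,10)·!0 = 1·1 = 1
Total = 68914.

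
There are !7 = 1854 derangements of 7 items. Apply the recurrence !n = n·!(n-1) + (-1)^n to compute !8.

!8 = 8·1854 + 1 = 14833.

14833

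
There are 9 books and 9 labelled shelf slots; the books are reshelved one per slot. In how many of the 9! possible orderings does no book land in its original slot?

The subfactorial !9 = [9!/e] (nearest integer).
9! = 362880, and 362880/e ≈ 133496.09, so !9 = 133496.

133496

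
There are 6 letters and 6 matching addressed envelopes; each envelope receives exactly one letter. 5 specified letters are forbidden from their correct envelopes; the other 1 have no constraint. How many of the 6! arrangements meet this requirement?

Let A_j be the event that the j-th constrained one is fixed. By inclusion-exclusion over the 5 events:
Σ_{j=0}^{5} (-1)^j C(5,j)(6-j)!
= C(5,0)·6! - C(5,1)·5! + C(5,2)·4! - C(5,3)·3! + C(5,4)·2! - C(5,5)·1!
= 720 - 600 + 240 - 60 + 10 - 1
= 309

309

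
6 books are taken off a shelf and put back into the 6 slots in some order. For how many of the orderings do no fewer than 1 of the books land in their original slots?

455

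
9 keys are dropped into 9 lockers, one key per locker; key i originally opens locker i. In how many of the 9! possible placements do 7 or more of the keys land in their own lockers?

37

# with exactly i fixed is C(9,i)·!(9-i); sum over i=7..9:
  i=7: C(9,7)·!2 = 36·1 = 36
  i=8: C(9,8)·!1 = 9·0 = 0
  i=9: C(9,9)·!0 = 1·1 = 1
Total = 37.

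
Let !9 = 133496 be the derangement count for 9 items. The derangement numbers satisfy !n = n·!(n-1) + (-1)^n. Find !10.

1334961

!10 = 10·133496 + 1 = 1334961.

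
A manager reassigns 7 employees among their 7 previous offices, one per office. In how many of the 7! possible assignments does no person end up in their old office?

The subfactorial !7 = [7!/e] (nearest integer).
7! = 5040, and 5040/e ≈ 1854.11, so !7 = 1854.

1854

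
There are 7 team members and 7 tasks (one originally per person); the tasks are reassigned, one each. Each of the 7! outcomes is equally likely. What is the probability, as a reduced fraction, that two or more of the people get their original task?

Favorable outcomes: Σ_{i≥2} C(7,i)·!(7-i) = 21·44 + 35·9 + 35·2 + 21·1 + 7·0 + 1·1 = 1331.
Total outcomes: 7! = 5040.
Probability = 1331/5040 = 1331/5040.

1331/5040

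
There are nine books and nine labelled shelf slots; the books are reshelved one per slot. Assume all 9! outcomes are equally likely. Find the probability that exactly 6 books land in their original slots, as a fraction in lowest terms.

1/2160

Favorable outcomes: C(9,6)·!3 = 84·2 = 168.
Total outcomes: 9! = 362880.
Probability = 168/362880 = 1/2160.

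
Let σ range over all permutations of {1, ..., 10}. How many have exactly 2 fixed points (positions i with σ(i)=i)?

667485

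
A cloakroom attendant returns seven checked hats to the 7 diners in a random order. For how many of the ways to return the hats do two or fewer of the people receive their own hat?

4633

# with exactly i fixed is C(7,i)·!(7-i); sum over i=0..2:
  i=0: C(7,0)·!7 = 1·1854 = 1854
  i=1: C(7,1)·!6 = 7·265 = 1855
  i=2: C(7,2)·!5 = 21·44 = 924
Total = 4633.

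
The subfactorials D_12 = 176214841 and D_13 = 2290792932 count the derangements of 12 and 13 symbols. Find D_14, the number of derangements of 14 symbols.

32071101049

D_14 = (14-1)·(D_13 + D_12) = 13·(2290792932 + 176214841) = 13·2467007773 = 32071101049.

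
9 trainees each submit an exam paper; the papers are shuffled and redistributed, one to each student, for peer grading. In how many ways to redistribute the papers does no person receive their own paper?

By inclusion-exclusion, !9 = Σ (-1)^k · 9!/k! for k=0..9
= 9! - 9!/1! + 9!/2! - 9!/3! + 9!/4! - 9!/5! + 9!/6! - 9!/7! + 9!/8! - 9!/9!
= 362880 - 362880 + 181440 - 60480 + 15120 - 3024 + 504 - 72 + 9 - 1
= 133496

133496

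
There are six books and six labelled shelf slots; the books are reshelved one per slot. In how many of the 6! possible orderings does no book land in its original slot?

265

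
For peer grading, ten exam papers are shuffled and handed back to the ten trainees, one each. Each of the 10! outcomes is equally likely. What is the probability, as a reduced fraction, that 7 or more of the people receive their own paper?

143/1814400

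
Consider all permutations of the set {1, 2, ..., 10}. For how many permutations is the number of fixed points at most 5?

3626624

Sum C(10,i)·!(10-i) for i = 0..5:
  i=0: C(10,0)·!10 = 1·1334961 = 1334961
  i=1: C(10,1)·!9 = 10·133496 = 1334960
  i=2: C(10,2)·!8 = 45·14833 = 667485
  i=3: C(10,3)·!7 = 120·1854 = 222480
  i=4: C(10,4)·!6 = 210·265 = 55650
  i=5: C(10,5)·!5 = 252·44 = 11088
Total = 3626624.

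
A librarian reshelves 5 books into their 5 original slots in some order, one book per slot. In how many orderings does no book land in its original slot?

!5 is the nearest integer to 5!/e.
5! = 120, and 120/e ≈ 44.15, so !5 = 44.

44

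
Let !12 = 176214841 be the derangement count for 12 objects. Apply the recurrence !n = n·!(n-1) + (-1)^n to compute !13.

!13 = 13·176214841 - 1 = 2290792932.

2290792932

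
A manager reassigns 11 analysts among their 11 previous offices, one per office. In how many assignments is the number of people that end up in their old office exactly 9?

Pick the 9 fixed positions: C(11,9) = 55 ways.
The other 2 form a derangement: !2 = 1.
Total: 55 × 1 = 55.

55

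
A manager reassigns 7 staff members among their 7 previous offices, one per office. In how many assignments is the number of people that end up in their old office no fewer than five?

Sum C(7,i)·!(7-i) for i = 5..7:
  i=5: C(7,5)·!2 = 21·1 = 21
  i=6: C(7,6)·!1 = 7·0 = 0
  i=7: C(7,7)·!0 = 1·1 = 1
Total = 22.

22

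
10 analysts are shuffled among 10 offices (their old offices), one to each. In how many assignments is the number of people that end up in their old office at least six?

# with exactly i fixed is C(10,i)·!(10-i); sum over i=6..10:
  i=6: C(10,6)·!4 = 210·9 = 1890
  i=7: C(10,7)·!3 = 120·2 = 240
  i=8: C(10,8)·!2 = 45·1 = 45
  i=9: C(10,9)·!1 = 10·0 = 0
  i=10: C(10,10)·!0 = 1·1 = 1
Total = 2176.

2176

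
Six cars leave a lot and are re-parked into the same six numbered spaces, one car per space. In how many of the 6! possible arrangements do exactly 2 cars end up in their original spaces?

135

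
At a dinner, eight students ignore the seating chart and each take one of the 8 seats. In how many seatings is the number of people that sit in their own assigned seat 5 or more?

141

# with exactly i fixed is C(8,i)·!(8-i); sum over i=5..8:
  i=5: C(8,5)·!3 = 56·2 = 112
  i=6: C(8,6)·!2 = 28·1 = 28
  i=7: C(8,7)·!1 = 8·0 = 0
  i=8: C(8,8)·!0 = 1·1 = 1
Total = 141.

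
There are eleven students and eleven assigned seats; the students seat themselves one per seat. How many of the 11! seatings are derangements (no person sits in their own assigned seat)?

!11 is the nearest integer to 11!/e.
11! = 39916800, and 39916800/e ≈ 14684570.08, so !11 = 14684570.

14684570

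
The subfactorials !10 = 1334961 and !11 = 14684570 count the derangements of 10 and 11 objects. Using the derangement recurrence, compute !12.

176214841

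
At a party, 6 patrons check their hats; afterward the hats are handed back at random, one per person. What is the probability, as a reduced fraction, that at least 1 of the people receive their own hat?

91/144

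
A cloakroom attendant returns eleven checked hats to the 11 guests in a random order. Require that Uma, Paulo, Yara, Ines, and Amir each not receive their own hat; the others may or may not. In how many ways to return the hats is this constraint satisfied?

25022880

Let A_j be the event that the j-th constrained one is fixed. By inclusion-exclusion over the 5 events:
Σ_{j=0}^{5} (-1)^j C(5,j)(11-j)!
= C(5,0)·11! - C(5,1)·10! + C(5,2)·9! - C(5,3)·8! + C(5,4)·7! - C(5,5)·6!
= 39916800 - 18144000 + 3628800 - 403200 + 25200 - 720
= 25022880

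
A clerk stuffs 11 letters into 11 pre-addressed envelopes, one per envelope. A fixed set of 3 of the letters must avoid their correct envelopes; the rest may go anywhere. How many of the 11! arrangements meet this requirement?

Let A_j be the event that the j-th constrained one is fixed. By inclusion-exclusion over the 3 events:
Σ_{j=0}^{3} (-1)^j C(3,j)(11-j)!
= C(3,0)·11! - C(3,1)·10! + C(3,2)·9! - C(3,3)·8!
= 39916800 - 10886400 + 1088640 - 40320
= 30078720

30078720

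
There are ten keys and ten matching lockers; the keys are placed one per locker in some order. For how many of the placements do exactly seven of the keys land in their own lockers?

240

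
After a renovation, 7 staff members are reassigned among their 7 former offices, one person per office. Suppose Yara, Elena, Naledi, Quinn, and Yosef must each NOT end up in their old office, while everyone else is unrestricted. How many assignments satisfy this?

2428

Let A_j be the event that the j-th constrained one is fixed. By inclusion-exclusion over the 5 events:
Σ_{j=0}^{5} (-1)^j C(5,j)(7-j)!
= C(5,0)·7! - C(5,1)·6! + C(5,2)·5! - C(5,3)·4! + C(5,4)·3! - C(5,5)·2!
= 5040 - 3600 + 1200 - 240 + 30 - 2
= 2428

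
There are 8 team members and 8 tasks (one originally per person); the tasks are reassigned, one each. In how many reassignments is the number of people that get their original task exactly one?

14832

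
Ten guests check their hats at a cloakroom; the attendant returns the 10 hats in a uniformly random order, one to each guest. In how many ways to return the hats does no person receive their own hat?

1334961

!10 is the nearest integer to 10!/e.
10! = 3628800, and 3628800/e ≈ 1334960.92, so !10 = 1334961.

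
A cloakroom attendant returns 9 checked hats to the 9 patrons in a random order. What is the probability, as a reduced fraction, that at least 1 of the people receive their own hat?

Favorable outcomes: Σ_{i≥1} C(9,i)·!(9-i) = 9·14833 + 36·1854 + 84·265 + 126·44 + 126·9 + 84·2 + 36·1 + 9·0 + 1·1 = 229384.
Total outcomes: 9! = 362880.
Probability = 229384/362880 = 28673/45360.

28673/45360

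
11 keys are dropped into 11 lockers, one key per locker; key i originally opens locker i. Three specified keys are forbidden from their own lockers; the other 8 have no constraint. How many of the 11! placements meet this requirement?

30078720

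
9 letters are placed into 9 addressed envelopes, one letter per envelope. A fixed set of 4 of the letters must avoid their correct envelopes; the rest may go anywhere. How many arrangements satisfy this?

229080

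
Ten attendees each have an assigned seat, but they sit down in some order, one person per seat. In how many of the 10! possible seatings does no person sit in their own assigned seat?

The subfactorial !10 = [10!/e] (nearest integer).
10! = 3628800, and 3628800/e ≈ 1334960.92, so !10 = 1334961.

1334961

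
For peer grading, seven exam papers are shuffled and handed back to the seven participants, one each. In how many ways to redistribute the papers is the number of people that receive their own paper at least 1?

3186

# with exactly i fixed is C(7,i)·!(7-i); sum over i=1..7:
  i=1: C(7,1)·!6 = 7·265 = 1855
  i=2: C(7,2)·!5 = 21·44 = 924
  i=3: C(7,3)·!4 = 35·9 = 315
  i=4: C(7,4)·!3 = 35·2 = 70
  i=5: C(7,5)·!2 = 21·1 = 21
  i=6: C(7,6)·!1 = 7·0 = 0
  i=7: C(7,7)·!0 = 1·1 = 1
Total = 3186.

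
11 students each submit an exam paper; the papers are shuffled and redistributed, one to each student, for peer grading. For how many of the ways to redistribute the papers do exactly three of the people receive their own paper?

Choose which 3 of the 11 are fixed: C(11,3) = 165.
The remaining 8 must be deranged: !8 = 14833.
Total: 165 × 14833 = 2447445.

2447445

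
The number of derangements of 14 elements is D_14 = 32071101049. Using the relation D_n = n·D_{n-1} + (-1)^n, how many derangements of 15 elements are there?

481066515734

D_15 = 15·32071101049 - 1 = 481066515734.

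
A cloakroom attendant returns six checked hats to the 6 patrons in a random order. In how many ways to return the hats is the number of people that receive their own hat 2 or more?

191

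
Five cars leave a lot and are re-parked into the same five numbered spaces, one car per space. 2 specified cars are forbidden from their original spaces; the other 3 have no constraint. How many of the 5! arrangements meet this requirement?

Inclusion-exclusion on the 2 forbidden self-matches:
Σ_{j=0}^{2} (-1)^j C(2,j)(5-j)!
= C(2,0)·5! - C(2,1)·4! + C(2,2)·3!
= 120 - 48 + 6
= 78

78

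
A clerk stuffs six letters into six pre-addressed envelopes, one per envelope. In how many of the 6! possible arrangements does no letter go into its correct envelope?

The number of derangements of 6 is !6 = Σ_{k=0}^{6} (-1)^k·6!/k!
= 6! - 6!/1! + 6!/2! - 6!/3! + 6!/4! - 6!/5! + 6!/6!
= 720 - 720 + 360 - 120 + 30 - 6 + 1
= 265

265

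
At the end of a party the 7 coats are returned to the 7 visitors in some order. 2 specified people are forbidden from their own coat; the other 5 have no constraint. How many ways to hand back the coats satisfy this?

3720

Inclusion-exclusion on the 2 forbidden self-matches:
Σ_{j=0}^{2} (-1)^j C(2,j)(7-j)!
= C(2,0)·7! - C(2,1)·6! + C(2,2)·5!
= 5040 - 1440 + 120
= 3720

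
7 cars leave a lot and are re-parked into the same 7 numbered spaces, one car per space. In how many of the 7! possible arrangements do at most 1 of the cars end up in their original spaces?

3709

# with exactly i fixed is C(7,i)·!(7-i); sum over i=0..1:
  i=0: C(7,0)·!7 = 1·1854 = 1854
  i=1: C(7,1)·!6 = 7·265 = 1855
Total = 3709.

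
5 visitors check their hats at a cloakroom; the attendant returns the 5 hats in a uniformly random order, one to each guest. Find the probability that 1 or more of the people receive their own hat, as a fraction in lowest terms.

19/30

Favorable outcomes: Σ_{i≥1} C(5,i)·!(5-i) = 5·9 + 10·2 + 10·1 + 5·0 + 1·1 = 76.
Total outcomes: 5! = 120.
Probability = 76/120 = 19/30.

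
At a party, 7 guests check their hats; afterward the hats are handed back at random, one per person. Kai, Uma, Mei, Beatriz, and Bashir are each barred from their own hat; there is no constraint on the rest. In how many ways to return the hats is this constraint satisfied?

2428

Inclusion-exclusion on the 5 forbidden self-matches:
Σ_{j=0}^{5} (-1)^j C(5,j)(7-j)!
= C(5,0)·7! - C(5,1)·6! + C(5,2)·5! - C(5,3)·4! + C(5,4)·3! - C(5,5)·2!
= 5040 - 3600 + 1200 - 240 + 30 - 2
= 2428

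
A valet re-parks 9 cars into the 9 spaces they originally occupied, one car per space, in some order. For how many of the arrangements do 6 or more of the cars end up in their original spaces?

205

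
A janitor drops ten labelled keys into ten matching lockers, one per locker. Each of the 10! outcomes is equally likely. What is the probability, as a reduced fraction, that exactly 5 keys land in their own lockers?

11/3600

Favorable outcomes: C(10,5)·!5 = 252·44 = 11088.
Total outcomes: 10! = 3628800.
Probability = 11088/3628800 = 11/3600.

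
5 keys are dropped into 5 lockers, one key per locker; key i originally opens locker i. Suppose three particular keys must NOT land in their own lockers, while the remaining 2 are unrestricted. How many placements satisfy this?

64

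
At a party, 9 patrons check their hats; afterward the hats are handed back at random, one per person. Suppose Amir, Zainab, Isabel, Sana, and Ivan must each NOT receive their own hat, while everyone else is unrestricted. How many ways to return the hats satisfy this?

Inclusion-exclusion on the 5 forbidden self-matches:
Σ_{j=0}^{5} (-1)^j C(5,j)(9-j)!
= C(5,0)·9! - C(5,1)·8! + C(5,2)·7! - C(5,3)·6! + C(5,4)·5! - C(5,5)·4!
= 362880 - 201600 + 50400 - 7200 + 600 - 24
= 205056

205056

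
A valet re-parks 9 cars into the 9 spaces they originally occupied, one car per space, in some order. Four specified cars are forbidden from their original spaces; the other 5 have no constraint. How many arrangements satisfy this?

229080

Inclusion-exclusion on the 4 forbidden self-matches:
Σ_{j=0}^{4} (-1)^j C(4,j)(9-j)!
= C(4,0)·9! - C(4,1)·8! + C(4,2)·7! - C(4,3)·6! + C(4,4)·5!
= 362880 - 161280 + 30240 - 2880 + 120
= 229080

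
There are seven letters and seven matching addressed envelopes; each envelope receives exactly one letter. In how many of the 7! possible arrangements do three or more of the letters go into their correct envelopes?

Sum C(7,i)·!(7-i) for i = 3..7:
  i=3: C(7,3)·!4 = 35·9 = 315
  i=4: C(7,4)·!3 = 35·2 = 70
  i=5: C(7,5)·!2 = 21·1 = 21
  i=6: C(7,6)·!1 = 7·0 = 0
  i=7: C(7,7)·!0 = 1·1 = 1
Total = 407.

407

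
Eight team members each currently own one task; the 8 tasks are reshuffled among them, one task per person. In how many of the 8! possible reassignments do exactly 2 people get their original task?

7420

Pick the 2 fixed positions: C(8,2) = 28 ways.
The remaining 6 must be deranged: !6 = 265.
Total: 28 × 265 = 7420.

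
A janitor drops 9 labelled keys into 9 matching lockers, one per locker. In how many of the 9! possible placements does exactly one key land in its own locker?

Choose which one of the 9 is fixed: C(9,1) = 9.
The remaining 8 must be deranged: !8 = 14833.
Total: 9 × 14833 = 133497.

133497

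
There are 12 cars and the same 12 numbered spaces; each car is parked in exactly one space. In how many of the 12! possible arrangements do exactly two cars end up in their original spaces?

88107426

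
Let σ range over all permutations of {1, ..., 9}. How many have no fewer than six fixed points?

# with exactly i fixed is C(9,i)·!(9-i); sum over i=6..9:
  i=6: C(9,6)·!3 = 84·2 = 168
  i=7: C(9,7)·!2 = 36·1 = 36
  i=8: C(9,8)·!1 = 9·0 = 0
  i=9: C(9,9)·!0 = 1·1 = 1
Total = 205.

205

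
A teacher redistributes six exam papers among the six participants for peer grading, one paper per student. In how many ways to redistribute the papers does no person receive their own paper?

By inclusion-exclusion, !6 = Σ (-1)^k · 6!/k! for k=0..6
= 6! - 6!/1! + 6!/2! - 6!/3! + 6!/4! - 6!/5! + 6!/6!
= 720 - 720 + 360 - 120 + 30 - 6 + 1
= 265

265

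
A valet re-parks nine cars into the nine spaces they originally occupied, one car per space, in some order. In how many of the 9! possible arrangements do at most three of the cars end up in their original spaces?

Sum C(9,i)·!(9-i) for i = 0..3:
  i=0: C(9,0)·!9 = 1·133496 = 133496
  i=1: C(9,1)·!8 = 9·14833 = 133497
  i=2: C(9,2)·!7 = 36·1854 = 66744
  i=3: C(9,3)·!6 = 84·265 = 22260
Total = 355997.

355997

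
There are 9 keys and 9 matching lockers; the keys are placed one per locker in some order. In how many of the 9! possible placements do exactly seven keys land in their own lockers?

Pick the 7 fixed positions: C(9,7) = 36 ways.
The other 2 form a derangement: !2 = 1.
Total: 36 × 1 = 36.

36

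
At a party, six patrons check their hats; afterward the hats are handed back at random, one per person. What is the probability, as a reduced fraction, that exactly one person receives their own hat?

Favorable outcomes: C(6,1)·!5 = 6·44 = 264.
Total outcomes: 6! = 720.
Probability = 264/720 = 11/30.

11/30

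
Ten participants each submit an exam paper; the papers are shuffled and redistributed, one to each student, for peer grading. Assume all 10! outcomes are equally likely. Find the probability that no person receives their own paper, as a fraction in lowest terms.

16481/44800

Favorable outcomes: !10 = 1334961.
Total outcomes: 10! = 3628800.
Probability = 1334961/3628800 = 16481/44800.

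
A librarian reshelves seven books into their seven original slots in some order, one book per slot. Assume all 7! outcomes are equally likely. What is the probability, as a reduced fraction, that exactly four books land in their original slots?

Favorable outcomes: C(7,4)·!3 = 35·2 = 70.
Total outcomes: 7! = 5040.
Probability = 70/5040 = 1/72.

1/72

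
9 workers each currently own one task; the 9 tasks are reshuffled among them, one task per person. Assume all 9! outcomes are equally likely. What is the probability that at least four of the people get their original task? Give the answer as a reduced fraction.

6883/362880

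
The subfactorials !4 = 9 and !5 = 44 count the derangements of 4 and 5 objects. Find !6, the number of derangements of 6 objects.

265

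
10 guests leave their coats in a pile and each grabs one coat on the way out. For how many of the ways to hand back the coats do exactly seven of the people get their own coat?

240

Pick the 7 fixed positions: C(10,7) = 120 ways.
The other 3 form a derangement: !3 = 2.
Total: 120 × 2 = 240.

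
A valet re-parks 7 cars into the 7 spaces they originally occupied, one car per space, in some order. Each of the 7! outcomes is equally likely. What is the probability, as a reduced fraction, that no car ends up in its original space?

103/280

Favorable outcomes: !7 = 1854.
Total outcomes: 7! = 5040.
Probability = 1854/5040 = 103/280.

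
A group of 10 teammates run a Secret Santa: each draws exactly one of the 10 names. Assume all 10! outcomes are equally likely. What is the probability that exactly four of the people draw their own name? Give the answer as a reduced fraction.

53/3456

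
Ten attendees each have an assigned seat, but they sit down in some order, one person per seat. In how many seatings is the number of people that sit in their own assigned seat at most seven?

3628754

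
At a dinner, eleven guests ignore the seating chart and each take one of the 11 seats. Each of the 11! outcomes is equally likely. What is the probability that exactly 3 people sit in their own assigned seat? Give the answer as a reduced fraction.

Favorable outcomes: C(11,3)·!8 = 165·14833 = 2447445.
Total outcomes: 11! = 39916800.
Probability = 2447445/39916800 = 2119/34560.

2119/34560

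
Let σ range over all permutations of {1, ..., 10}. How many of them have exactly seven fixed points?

240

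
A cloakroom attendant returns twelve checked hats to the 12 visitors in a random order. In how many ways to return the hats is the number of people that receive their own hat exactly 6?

244860

Pick the 6 fixed positions: C(12,6) = 924 ways.
The remaining 6 must be deranged: !6 = 265.
Total: 924 × 265 = 244860.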